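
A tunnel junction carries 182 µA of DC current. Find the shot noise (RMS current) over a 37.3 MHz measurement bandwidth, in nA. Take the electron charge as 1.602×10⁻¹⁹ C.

46.6 nA

I_n = √(2qI·B)
2qI·B = 2 × 1.602×10⁻¹⁹ × 1.82×10⁻⁴ × 3.73×10⁷ = 2.18×10⁻¹⁵ A²
I_n = √(2.18×10⁻¹⁵) = 4.66×10⁻⁸ A = 46.6 nA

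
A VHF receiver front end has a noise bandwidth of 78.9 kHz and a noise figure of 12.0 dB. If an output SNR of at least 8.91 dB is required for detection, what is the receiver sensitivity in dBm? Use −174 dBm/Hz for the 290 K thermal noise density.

Sensitivity = −174 + 10 log₁₀(B) + NF + SNR_min
= −174 + 48.97 + 12.0 + 8.91
= −104.12 dBm → −104.1 dBm

−104.1 dBm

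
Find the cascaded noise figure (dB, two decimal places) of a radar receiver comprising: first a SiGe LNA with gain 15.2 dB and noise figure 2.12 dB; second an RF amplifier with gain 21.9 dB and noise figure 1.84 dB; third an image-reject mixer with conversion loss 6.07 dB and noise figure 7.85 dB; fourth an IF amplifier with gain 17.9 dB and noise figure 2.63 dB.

2.17 dB

Convert to linear (a loss of L dB is a gain of −L dB): F_i = 10^(NF_i/10), G_i = 10^(G_i,dB/10)
  Stage 1: F_1 = 10^(2.12/10) = 1.629, G_1 = 10^(15.2/10) = 33.11
  Stage 2: F_2 = 10^(1.84/10) = 1.528, G_2 = 10^(21.9/10) = 154.9
  Stage 3: F_3 = 10^(7.85/10) = 6.095, G_3 = 10^(−6.07/10) = 0.2472
  Stage 4: F_4 = 10^(2.63/10) = 1.832, G_4 = 10^(17.9/10) = 61.66
Friis cascade:
  F = 1.629 + (1.528 − 1)/33.11 + (6.095 − 1)/5129 + (1.832 − 1)/1268 = 1.647
NF = 10 log₁₀(1.647) = 2.17 dB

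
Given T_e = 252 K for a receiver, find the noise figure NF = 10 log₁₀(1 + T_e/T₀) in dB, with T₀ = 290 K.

2.72 dB

F = 1 + T_e/T₀ = 1 + 252/290 = 1.86897
NF = 10 log₁₀(1.86897) = 2.72 dB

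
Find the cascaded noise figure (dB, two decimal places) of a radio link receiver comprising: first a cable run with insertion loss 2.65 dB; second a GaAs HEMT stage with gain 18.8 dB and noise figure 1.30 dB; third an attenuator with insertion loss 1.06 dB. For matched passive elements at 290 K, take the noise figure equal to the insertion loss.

3.96 dB

Convert to linear (a loss of L dB is a gain of −L dB): F_i = 10^(NF_i/10), G_i = 10^(G_i,dB/10)
  Stage 1: F_1 = 10^(2.65/10) = 1.841, G_1 = 10^(−2.65/10) = 0.5433
  Stage 2: F_2 = 10^(1.30/10) = 1.349, G_2 = 10^(18.8/10) = 75.86
  Stage 3: F_3 = 10^(1.06/10) = 1.276, G_3 = 10^(−1.06/10) = 0.7834
Friis cascade:
  F = 1.841 + (1.349 − 1)/0.5433 + (1.276 − 1)/41.21 = 2.490
NF = 10 log₁₀(2.490) = 3.96 dB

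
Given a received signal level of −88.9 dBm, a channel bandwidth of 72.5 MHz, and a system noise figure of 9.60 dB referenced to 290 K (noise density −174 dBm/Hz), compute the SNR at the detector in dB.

Noise floor: N = −174 + 10 log₁₀(B) + NF
10 log₁₀(7.25×10⁷) = 78.6 dB
N = −174 + 78.6 + 9.60 = −85.80 dBm
SNR = P_sig − N = −88.9 − (−85.80) = −3.10 dB → −3.1 dB

−3.1 dB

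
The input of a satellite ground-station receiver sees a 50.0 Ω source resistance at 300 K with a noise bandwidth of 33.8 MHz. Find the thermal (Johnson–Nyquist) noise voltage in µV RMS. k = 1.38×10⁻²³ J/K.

V_n = √(4kTRB)
4kTRB = 4 × 1.38×10⁻²³ × 300 × 5.00×10¹ × 3.38×10⁷ = 2.80×10⁻¹¹ V²
V_n = √(2.80×10⁻¹¹) = 5.29×10⁻⁶ V = 5.29 µV

5.29 µV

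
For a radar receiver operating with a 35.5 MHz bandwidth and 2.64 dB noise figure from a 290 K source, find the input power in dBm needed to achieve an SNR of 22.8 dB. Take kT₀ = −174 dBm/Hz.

−73.1 dBm

Sensitivity = −174 + 10 log₁₀(B) + NF + SNR_min
= −174 + 75.5 + 2.64 + 22.8
= −73.06 dBm → −73.1 dBm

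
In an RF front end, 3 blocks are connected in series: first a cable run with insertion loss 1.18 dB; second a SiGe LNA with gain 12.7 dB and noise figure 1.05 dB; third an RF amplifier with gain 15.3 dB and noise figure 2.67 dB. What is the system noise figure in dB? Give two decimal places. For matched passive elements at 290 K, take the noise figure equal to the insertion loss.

2.38 dB

Convert to linear (a loss of L dB is a gain of −L dB): F_i = 10^(NF_i/10), G_i = 10^(G_i,dB/10)
  Stage 1: F_1 = 10^(1.18/10) = 1.312, G_1 = 10^(−1.18/10) = 0.7621
  Stage 2: F_2 = 10^(1.05/10) = 1.274, G_2 = 10^(12.7/10) = 18.62
  Stage 3: F_3 = 10^(2.67/10) = 1.849, G_3 = 10^(15.3/10) = 33.88
Friis cascade:
  F = 1.312 + (1.274 − 1)/0.7621 + (1.849 − 1)/14.19 = 1.731
NF = 10 log₁₀(1.731) = 2.38 dB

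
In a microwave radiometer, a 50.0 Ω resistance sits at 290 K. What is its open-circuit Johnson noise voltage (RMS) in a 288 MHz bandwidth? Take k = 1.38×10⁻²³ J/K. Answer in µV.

V_n = √(4kTRB)
4kTRB = 4 × 1.38×10⁻²³ × 290 × 5.00×10¹ × 2.88×10⁸ = 2.31×10⁻¹⁰ V²
V_n = √(2.31×10⁻¹⁰) = 1.52×10⁻⁵ V = 15.2 µV

15.2 µV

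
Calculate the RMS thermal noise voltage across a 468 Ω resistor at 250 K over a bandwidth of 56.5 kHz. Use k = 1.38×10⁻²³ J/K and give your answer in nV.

604 nV

V_n = √(4kTRB)
4kTRB = 4 × 1.38×10⁻²³ × 250 × 4.68×10² × 5.65×10⁴ = 3.65×10⁻¹³ V²
V_n = √(3.65×10⁻¹³) = 6.04×10⁻⁷ V = 604 nV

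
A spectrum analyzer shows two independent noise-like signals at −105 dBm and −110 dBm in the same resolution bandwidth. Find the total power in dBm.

−103.8 dBm

Convert to linear, add, convert back:
P₁ = 3.16×10⁻¹⁴ W, P₂ = 1.00×10⁻¹⁴ W
P_tot = 4.16×10⁻¹⁴ W → 10 log₁₀(P_tot / 10⁻³) = −103.8 dBm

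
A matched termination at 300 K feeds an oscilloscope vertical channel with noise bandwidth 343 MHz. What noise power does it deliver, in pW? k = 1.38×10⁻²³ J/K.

P_n = kTB = 1.38×10⁻²³ × 300 × 3.43×10⁸ = 1.42×10⁻¹² W = 1.42 pW

1.42 pW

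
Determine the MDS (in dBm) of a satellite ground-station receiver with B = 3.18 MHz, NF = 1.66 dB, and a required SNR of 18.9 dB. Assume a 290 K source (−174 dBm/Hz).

Sensitivity = −174 + 10 log₁₀(B) + NF + SNR_min
= −174 + 65.02 + 1.66 + 18.9
= −88.42 dBm → −88.4 dBm

−88.4 dBm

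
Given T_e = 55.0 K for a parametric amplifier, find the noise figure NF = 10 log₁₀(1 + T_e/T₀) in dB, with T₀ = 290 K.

F = 1 + T_e/T₀ = 1 + 55.0/290 = 1.18966
NF = 10 log₁₀(1.18966) = 0.754 dB

0.754 dB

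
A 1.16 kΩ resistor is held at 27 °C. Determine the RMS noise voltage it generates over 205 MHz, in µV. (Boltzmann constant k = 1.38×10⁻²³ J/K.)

T = 27 °C + 273.15 = 300.15 K
V_n = √(4kTRB)
4kTRB = 4 × 1.38×10⁻²³ × 300.15 × 1.16×10³ × 2.05×10⁸ = 3.94×10⁻⁹ V²
V_n = √(3.94×10⁻⁹) = 6.28×10⁻⁵ V = 62.8 µV

62.8 µV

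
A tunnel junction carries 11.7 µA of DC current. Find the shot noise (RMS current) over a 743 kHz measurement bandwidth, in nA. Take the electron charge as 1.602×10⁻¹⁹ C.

I_n = √(2qI·B)
2qI·B = 2 × 1.602×10⁻¹⁹ × 1.17×10⁻⁵ × 7.43×10⁵ = 2.79×10⁻¹⁸ A²
I_n = √(2.79×10⁻¹⁸) = 1.67×10⁻⁹ A = 1.67 nA

1.67 nA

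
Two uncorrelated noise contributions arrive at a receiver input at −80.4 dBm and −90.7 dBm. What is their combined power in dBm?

Convert to linear, add, convert back:
P₁ = 9.12×10⁻¹² W, P₂ = 8.51×10⁻¹³ W
P_tot = 9.97×10⁻¹² W → 10 log₁₀(P_tot / 10⁻³) = −80.0 dBm

−80.0 dBm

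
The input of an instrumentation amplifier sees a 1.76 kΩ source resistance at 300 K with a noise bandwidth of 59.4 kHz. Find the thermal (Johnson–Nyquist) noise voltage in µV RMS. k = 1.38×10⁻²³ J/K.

V_n = √(4kTRB)
4kTRB = 4 × 1.38×10⁻²³ × 300 × 1.76×10³ × 5.94×10⁴ = 1.73×10⁻¹² V²
V_n = √(1.73×10⁻¹²) = 1.32×10⁻⁶ V = 1.32 µV

1.32 µV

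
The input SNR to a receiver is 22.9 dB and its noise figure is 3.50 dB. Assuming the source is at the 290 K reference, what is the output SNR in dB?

By definition F = SNR_in/SNR_out, so in dB: SNR_out = SNR_in − NF
SNR_out = 22.9 − 3.50 = 19.40 dB

19.40 dB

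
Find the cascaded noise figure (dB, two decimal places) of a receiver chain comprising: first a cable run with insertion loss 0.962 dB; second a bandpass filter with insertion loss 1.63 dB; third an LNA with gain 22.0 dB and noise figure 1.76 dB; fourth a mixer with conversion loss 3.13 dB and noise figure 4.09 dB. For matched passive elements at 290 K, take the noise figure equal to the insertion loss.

Convert to linear (a loss of L dB is a gain of −L dB): F_i = 10^(NF_i/10), G_i = 10^(G_i,dB/10)
  Stage 1: F_1 = 10^(0.962/10) = 1.248, G_1 = 10^(−0.962/10) = 0.8013
  Stage 2: F_2 = 10^(1.63/10) = 1.455, G_2 = 10^(−1.63/10) = 0.6871
  Stage 3: F_3 = 10^(1.76/10) = 1.500, G_3 = 10^(22.0/10) = 158.5
  Stage 4: F_4 = 10^(4.09/10) = 2.564, G_4 = 10^(−3.13/10) = 0.4864
Friis cascade:
  F = 1.248 + (1.455 − 1)/0.8013 + (1.500 − 1)/0.5506 + (2.564 − 1)/87.26 = 2.742
NF = 10 log₁₀(2.742) = 4.38 dB

4.38 dB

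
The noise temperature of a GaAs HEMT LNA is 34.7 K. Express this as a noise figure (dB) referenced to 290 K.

F = 1 + T_e/T₀ = 1 + 34.7/290 = 1.11966
NF = 10 log₁₀(1.11966) = 0.491 dB

0.491 dB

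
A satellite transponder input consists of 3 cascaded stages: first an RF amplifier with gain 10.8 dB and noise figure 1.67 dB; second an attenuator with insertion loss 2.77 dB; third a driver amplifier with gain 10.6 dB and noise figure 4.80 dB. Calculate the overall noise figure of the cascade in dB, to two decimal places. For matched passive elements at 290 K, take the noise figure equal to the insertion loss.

Convert to linear (a loss of L dB is a gain of −L dB): F_i = 10^(NF_i/10), G_i = 10^(G_i,dB/10)
  Stage 1: F_1 = 10^(1.67/10) = 1.469, G_1 = 10^(10.8/10) = 12.02
  Stage 2: F_2 = 10^(2.77/10) = 1.892, G_2 = 10^(−2.77/10) = 0.5284
  Stage 3: F_3 = 10^(4.80/10) = 3.020, G_3 = 10^(10.6/10) = 11.48
Friis cascade:
  F = 1.469 + (1.892 − 1)/12.02 + (3.020 − 1)/6.353 = 1.861
NF = 10 log₁₀(1.861) = 2.70 dB

2.70 dB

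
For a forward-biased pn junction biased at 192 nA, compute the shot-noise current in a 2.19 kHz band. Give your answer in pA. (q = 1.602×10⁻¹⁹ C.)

I_n = √(2qI·B)
2qI·B = 2 × 1.602×10⁻¹⁹ × 1.92×10⁻⁷ × 2.19×10³ = 1.35×10⁻²² A²
I_n = √(1.35×10⁻²²) = 1.16×10⁻¹¹ A = 11.6 pA

11.6 pA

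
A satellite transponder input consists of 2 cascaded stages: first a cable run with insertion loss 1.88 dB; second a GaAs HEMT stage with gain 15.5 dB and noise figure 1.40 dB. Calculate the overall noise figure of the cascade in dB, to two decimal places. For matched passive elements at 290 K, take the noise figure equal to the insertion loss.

3.28 dB

Convert to linear (a loss of L dB is a gain of −L dB): F_i = 10^(NF_i/10), G_i = 10^(G_i,dB/10)
  Stage 1: F_1 = 10^(1.88/10) = 1.542, G_1 = 10^(−1.88/10) = 0.6486
  Stage 2: F_2 = 10^(1.40/10) = 1.380, G_2 = 10^(15.5/10) = 35.48
Friis cascade:
  F = 1.542 + (1.380 − 1)/0.6486 = 2.128
NF = 10 log₁₀(2.128) = 3.28 dB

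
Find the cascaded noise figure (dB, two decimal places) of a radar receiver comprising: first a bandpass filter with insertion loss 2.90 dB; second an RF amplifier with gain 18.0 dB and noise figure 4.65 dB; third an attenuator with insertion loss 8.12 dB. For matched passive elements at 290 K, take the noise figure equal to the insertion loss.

Convert to linear (a loss of L dB is a gain of −L dB): F_i = 10^(NF_i/10), G_i = 10^(G_i,dB/10)
  Stage 1: F_1 = 10^(2.90/10) = 1.950, G_1 = 10^(−2.90/10) = 0.5129
  Stage 2: F_2 = 10^(4.65/10) = 2.917, G_2 = 10^(18.0/10) = 63.10
  Stage 3: F_3 = 10^(8.12/10) = 6.486, G_3 = 10^(−8.12/10) = 0.1542
Friis cascade:
  F = 1.950 + (2.917 − 1)/0.5129 + (6.486 − 1)/32.36 = 5.858
NF = 10 log₁₀(5.858) = 7.68 dB

7.68 dB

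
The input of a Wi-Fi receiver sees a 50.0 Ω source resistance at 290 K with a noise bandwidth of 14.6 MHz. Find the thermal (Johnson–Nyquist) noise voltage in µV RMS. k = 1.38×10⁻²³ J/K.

3.42 µV

V_n = √(4kTRB)
4kTRB = 4 × 1.38×10⁻²³ × 290 × 5.00×10¹ × 1.46×10⁷ = 1.17×10⁻¹¹ V²
V_n = √(1.17×10⁻¹¹) = 3.42×10⁻⁶ V = 3.42 µV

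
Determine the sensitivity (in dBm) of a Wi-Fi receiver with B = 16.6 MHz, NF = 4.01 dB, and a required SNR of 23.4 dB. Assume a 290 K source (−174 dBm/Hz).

Sensitivity = −174 + 10 log₁₀(B) + NF + SNR_min
= −174 + 72.2 + 4.01 + 23.4
= −74.39 dBm → −74.4 dBm

−74.4 dBm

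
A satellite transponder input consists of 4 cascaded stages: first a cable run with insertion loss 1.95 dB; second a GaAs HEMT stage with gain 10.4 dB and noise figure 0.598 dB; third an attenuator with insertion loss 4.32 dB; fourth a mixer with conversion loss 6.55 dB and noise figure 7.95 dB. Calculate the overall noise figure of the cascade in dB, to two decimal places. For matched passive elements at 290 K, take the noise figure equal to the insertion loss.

6.09 dB

Convert to linear (a loss of L dB is a gain of −L dB): F_i = 10^(NF_i/10), G_i = 10^(G_i,dB/10)
  Stage 1: F_1 = 10^(1.95/10) = 1.567, G_1 = 10^(−1.95/10) = 0.6383
  Stage 2: F_2 = 10^(0.598/10) = 1.148, G_2 = 10^(10.4/10) = 10.96
  Stage 3: F_3 = 10^(4.32/10) = 2.704, G_3 = 10^(−4.32/10) = 0.3698
  Stage 4: F_4 = 10^(7.95/10) = 6.237, G_4 = 10^(−6.55/10) = 0.2213
Friis cascade:
  F = 1.567 + (1.148 − 1)/0.6383 + (2.704 − 1)/6.998 + (6.237 − 1)/2.588 = 4.065
NF = 10 log₁₀(4.065) = 6.09 dB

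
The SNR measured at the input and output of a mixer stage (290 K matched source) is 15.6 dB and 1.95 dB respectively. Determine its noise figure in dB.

13.65 dB

NF (dB) = SNR_in(dB) − SNR_out(dB) when the source is at T₀
NF = 15.6 − 1.95 = 13.65 dB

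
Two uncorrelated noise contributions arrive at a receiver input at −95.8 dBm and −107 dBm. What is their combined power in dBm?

−95.5 dBm

Convert to linear, add, convert back:
P₁ = 2.63×10⁻¹³ W, P₂ = 2.00×10⁻¹⁴ W
P_tot = 2.83×10⁻¹³ W → 10 log₁₀(P_tot / 10⁻³) = −95.5 dBm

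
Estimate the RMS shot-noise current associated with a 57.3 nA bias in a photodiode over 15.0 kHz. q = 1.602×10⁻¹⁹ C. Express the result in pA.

16.6 pA

I_n = √(2qI·B)
2qI·B = 2 × 1.602×10⁻¹⁹ × 5.73×10⁻⁸ × 1.50×10⁴ = 2.75×10⁻²² A²
I_n = √(2.75×10⁻²²) = 1.66×10⁻¹¹ A = 16.6 pA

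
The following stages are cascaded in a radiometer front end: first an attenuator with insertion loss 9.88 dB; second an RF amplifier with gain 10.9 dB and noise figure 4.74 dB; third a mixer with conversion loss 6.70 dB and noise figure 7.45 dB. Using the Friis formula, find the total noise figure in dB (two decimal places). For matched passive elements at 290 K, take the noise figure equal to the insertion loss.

15.13 dB

Convert to linear (a loss of L dB is a gain of −L dB): F_i = 10^(NF_i/10), G_i = 10^(G_i,dB/10)
  Stage 1: F_1 = 10^(9.88/10) = 9.727, G_1 = 10^(−9.88/10) = 0.1028
  Stage 2: F_2 = 10^(4.74/10) = 2.979, G_2 = 10^(10.9/10) = 12.30
  Stage 3: F_3 = 10^(7.45/10) = 5.559, G_3 = 10^(−6.70/10) = 0.2138
Friis cascade:
  F = 9.727 + (2.979 − 1)/0.1028 + (5.559 − 1)/1.265 = 32.58
NF = 10 log₁₀(32.58) = 15.13 dB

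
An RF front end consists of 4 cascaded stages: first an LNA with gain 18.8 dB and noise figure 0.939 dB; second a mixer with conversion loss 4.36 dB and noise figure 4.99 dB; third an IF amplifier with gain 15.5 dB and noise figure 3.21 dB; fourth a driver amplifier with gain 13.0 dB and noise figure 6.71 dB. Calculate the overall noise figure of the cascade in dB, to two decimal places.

1.18 dB

Convert to linear (a loss of L dB is a gain of −L dB): F_i = 10^(NF_i/10), G_i = 10^(G_i,dB/10)
  Stage 1: F_1 = 10^(0.939/10) = 1.241, G_1 = 10^(18.8/10) = 75.86
  Stage 2: F_2 = 10^(4.99/10) = 3.155, G_2 = 10^(−4.36/10) = 0.3664
  Stage 3: F_3 = 10^(3.21/10) = 2.094, G_3 = 10^(15.5/10) = 35.48
  Stage 4: F_4 = 10^(6.71/10) = 4.688, G_4 = 10^(13.0/10) = 19.95
Friis cascade:
  F = 1.241 + (3.155 − 1)/75.86 + (2.094 − 1)/27.80 + (4.688 − 1)/986.3 = 1.313
NF = 10 log₁₀(1.313) = 1.18 dB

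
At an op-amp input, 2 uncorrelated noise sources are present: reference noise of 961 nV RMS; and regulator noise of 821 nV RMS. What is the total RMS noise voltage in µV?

1.26 µV

Uncorrelated sources add in power (mean-square): V_tot = √(ΣV_i²)
V_tot = √[(9.61×10⁻⁷)² + (8.21×10⁻⁷)²] = 1.26×10⁻⁶ V = 1.26 µV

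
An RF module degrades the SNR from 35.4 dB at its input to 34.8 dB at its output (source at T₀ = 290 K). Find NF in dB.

NF (dB) = SNR_in(dB) − SNR_out(dB) when the source is at T₀
NF = 35.4 − 34.8 = 0.6 dB

0.6 dB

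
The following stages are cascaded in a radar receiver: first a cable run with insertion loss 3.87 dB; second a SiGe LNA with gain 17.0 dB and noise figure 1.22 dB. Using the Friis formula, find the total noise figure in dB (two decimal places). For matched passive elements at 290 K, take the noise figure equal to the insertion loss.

Convert to linear (a loss of L dB is a gain of −L dB): F_i = 10^(NF_i/10), G_i = 10^(G_i,dB/10)
  Stage 1: F_1 = 10^(3.87/10) = 2.438, G_1 = 10^(−3.87/10) = 0.4102
  Stage 2: F_2 = 10^(1.22/10) = 1.324, G_2 = 10^(17.0/10) = 50.12
Friis cascade:
  F = 2.438 + (1.324 − 1)/0.4102 = 3.228
NF = 10 log₁₀(3.228) = 5.09 dB

5.09 dB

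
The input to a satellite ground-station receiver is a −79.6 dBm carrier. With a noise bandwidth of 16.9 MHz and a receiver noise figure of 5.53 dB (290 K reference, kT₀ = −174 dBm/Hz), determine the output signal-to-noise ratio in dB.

Noise floor: N = −174 + 10 log₁₀(B) + NF
10 log₁₀(1.69×10⁷) = 72.28 dB
N = −174 + 72.28 + 5.53 = −96.19 dBm
SNR = P_sig − N = −79.6 − (−96.19) = 16.59 dB → 16.6 dB

16.6 dB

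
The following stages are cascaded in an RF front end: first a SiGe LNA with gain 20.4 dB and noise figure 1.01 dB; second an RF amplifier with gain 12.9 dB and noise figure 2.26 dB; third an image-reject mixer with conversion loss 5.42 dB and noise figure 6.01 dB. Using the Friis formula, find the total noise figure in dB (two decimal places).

Convert to linear (a loss of L dB is a gain of −L dB): F_i = 10^(NF_i/10), G_i = 10^(G_i,dB/10)
  Stage 1: F_1 = 10^(1.01/10) = 1.262, G_1 = 10^(20.4/10) = 109.6
  Stage 2: F_2 = 10^(2.26/10) = 1.683, G_2 = 10^(12.9/10) = 19.50
  Stage 3: F_3 = 10^(6.01/10) = 3.990, G_3 = 10^(−5.42/10) = 0.2871
Friis cascade:
  F = 1.262 + (1.683 − 1)/109.6 + (3.990 − 1)/2138 = 1.269
NF = 10 log₁₀(1.269) = 1.04 dB

1.04 dB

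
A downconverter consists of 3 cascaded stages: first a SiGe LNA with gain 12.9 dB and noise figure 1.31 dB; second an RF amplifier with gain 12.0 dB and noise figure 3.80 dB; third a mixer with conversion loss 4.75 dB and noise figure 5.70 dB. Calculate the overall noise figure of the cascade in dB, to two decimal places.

1.56 dB

Convert to linear (a loss of L dB is a gain of −L dB): F_i = 10^(NF_i/10), G_i = 10^(G_i,dB/10)
  Stage 1: F_1 = 10^(1.31/10) = 1.352, G_1 = 10^(12.9/10) = 19.50
  Stage 2: F_2 = 10^(3.80/10) = 2.399, G_2 = 10^(12.0/10) = 15.85
  Stage 3: F_3 = 10^(5.70/10) = 3.715, G_3 = 10^(−4.75/10) = 0.3350
Friis cascade:
  F = 1.352 + (2.399 − 1)/19.50 + (3.715 − 1)/309.0 = 1.433
NF = 10 log₁₀(1.433) = 1.56 dB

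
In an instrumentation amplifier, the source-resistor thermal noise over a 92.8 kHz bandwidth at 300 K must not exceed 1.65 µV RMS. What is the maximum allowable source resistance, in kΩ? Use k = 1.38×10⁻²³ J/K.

Johnson–Nyquist: V_n = √(4kTRB) ⇒ R = V_n² / (4kTB)
4kTB = 4 × 1.38×10⁻²³ × 300 × 9.28×10⁴ = 1.54×10⁻¹⁵
R = (1.65×10⁻⁶)² / 1.54×10⁻¹⁵ = 1.77×10³ Ω = 1.77 kΩ

1.77 kΩ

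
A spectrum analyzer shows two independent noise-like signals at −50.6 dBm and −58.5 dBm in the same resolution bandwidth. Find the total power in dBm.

Convert to linear, add, convert back:
P₁ = 8.71×10⁻⁹ W, P₂ = 1.41×10⁻⁹ W
P_tot = 1.01×10⁻⁸ W → 10 log₁₀(P_tot / 10⁻³) = −49.9 dBm

−49.9 dBm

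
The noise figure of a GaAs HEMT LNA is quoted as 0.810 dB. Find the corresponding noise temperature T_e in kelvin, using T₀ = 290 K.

F = 10^(0.810/10) = 1.20504
T_e = (F − 1)·T₀ = (1.20504 − 1) × 290 = 59.5 K

59.5 K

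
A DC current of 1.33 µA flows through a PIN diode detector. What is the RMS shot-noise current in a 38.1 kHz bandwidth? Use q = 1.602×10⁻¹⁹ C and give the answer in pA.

127 pA

I_n = √(2qI·B)
2qI·B = 2 × 1.602×10⁻¹⁹ × 1.33×10⁻⁶ × 3.81×10⁴ = 1.62×10⁻²⁰ A²
I_n = √(1.62×10⁻²⁰) = 1.27×10⁻¹⁰ A = 127 pA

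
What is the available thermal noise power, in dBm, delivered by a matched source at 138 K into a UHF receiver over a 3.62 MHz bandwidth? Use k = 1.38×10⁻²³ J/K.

−111.6 dBm

P_n = kTB = 1.38×10⁻²³ × 138 × 3.62×10⁶ = 6.89×10⁻¹⁵ W
In dBm: 10 log₁₀(6.89×10⁻¹⁵ / 10⁻³) = −111.6 dBm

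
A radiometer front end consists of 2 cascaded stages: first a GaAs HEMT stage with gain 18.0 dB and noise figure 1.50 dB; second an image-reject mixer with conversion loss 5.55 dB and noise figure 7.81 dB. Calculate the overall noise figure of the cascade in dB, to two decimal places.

1.74 dB

Convert to linear (a loss of L dB is a gain of −L dB): F_i = 10^(NF_i/10), G_i = 10^(G_i,dB/10)
  Stage 1: F_1 = 10^(1.50/10) = 1.413, G_1 = 10^(18.0/10) = 63.10
  Stage 2: F_2 = 10^(7.81/10) = 6.039, G_2 = 10^(−5.55/10) = 0.2786
Friis cascade:
  F = 1.413 + (6.039 − 1)/63.10 = 1.492
NF = 10 log₁₀(1.492) = 1.74 dB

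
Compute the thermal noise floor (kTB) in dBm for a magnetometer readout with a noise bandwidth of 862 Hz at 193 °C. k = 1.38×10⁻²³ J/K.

−142.6 dBm

T = 193 °C + 273.15 = 466.15 K
P_n = kTB = 1.38×10⁻²³ × 466.15 × 8.62×10² = 5.55×10⁻¹⁸ W
In dBm: 10 log₁₀(5.55×10⁻¹⁸ / 10⁻³) = −142.6 dBm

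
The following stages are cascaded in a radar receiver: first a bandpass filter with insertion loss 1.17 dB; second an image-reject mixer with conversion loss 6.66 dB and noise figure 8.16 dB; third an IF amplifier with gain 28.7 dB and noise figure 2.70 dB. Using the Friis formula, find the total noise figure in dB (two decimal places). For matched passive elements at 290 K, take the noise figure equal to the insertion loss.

11.40 dB

Convert to linear (a loss of L dB is a gain of −L dB): F_i = 10^(NF_i/10), G_i = 10^(G_i,dB/10)
  Stage 1: F_1 = 10^(1.17/10) = 1.309, G_1 = 10^(−1.17/10) = 0.7638
  Stage 2: F_2 = 10^(8.16/10) = 6.546, G_2 = 10^(−6.66/10) = 0.2158
  Stage 3: F_3 = 10^(2.70/10) = 1.862, G_3 = 10^(28.7/10) = 741.3
Friis cascade:
  F = 1.309 + (6.546 − 1)/0.7638 + (1.862 − 1)/0.1648 = 13.80
NF = 10 log₁₀(13.80) = 11.40 dB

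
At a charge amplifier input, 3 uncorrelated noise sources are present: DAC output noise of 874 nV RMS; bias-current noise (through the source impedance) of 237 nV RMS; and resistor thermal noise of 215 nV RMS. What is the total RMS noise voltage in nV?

931 nV

Uncorrelated sources add in power (mean-square): V_tot = √(ΣV_i²)
V_tot = √[(8.74×10⁻⁷)² + (2.37×10⁻⁷)² + (2.15×10⁻⁷)²] = 9.31×10⁻⁷ V = 931 nV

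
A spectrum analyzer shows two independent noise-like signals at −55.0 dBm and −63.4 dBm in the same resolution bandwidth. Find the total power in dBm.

−54.4 dBm

Convert to linear, add, convert back:
P₁ = 3.16×10⁻⁹ W, P₂ = 4.57×10⁻¹⁰ W
P_tot = 3.62×10⁻⁹ W → 10 log₁₀(P_tot / 10⁻³) = −54.4 dBm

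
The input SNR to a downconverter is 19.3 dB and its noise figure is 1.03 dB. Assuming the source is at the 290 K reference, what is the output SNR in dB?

18.27 dB

By definition F = SNR_in/SNR_out, so in dB: SNR_out = SNR_in − NF
SNR_out = 19.3 − 1.03 = 18.27 dB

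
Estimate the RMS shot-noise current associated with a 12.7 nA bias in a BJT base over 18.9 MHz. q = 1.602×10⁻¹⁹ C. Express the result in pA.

I_n = √(2qI·B)
2qI·B = 2 × 1.602×10⁻¹⁹ × 1.27×10⁻⁸ × 1.89×10⁷ = 7.69×10⁻²⁰ A²
I_n = √(7.69×10⁻²⁰) = 2.77×10⁻¹⁰ A = 277 pA

277 pA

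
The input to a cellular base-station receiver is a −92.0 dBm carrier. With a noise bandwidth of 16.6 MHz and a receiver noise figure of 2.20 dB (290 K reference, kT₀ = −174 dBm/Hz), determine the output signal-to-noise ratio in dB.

Noise floor: N = −174 + 10 log₁₀(B) + NF
10 log₁₀(1.66×10⁷) = 72.2 dB
N = −174 + 72.2 + 2.20 = −99.60 dBm
SNR = P_sig − N = −92.0 − (−99.60) = 7.60 dB → 7.6 dB

7.6 dB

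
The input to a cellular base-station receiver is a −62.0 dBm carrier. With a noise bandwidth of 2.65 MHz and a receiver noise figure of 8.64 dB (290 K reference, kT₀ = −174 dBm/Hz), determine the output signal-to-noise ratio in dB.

39.1 dB

Noise floor: N = −174 + 10 log₁₀(B) + NF
10 log₁₀(2.65×10⁶) = 64.23 dB
N = −174 + 64.23 + 8.64 = −101.13 dBm
SNR = P_sig − N = −62.0 − (−101.13) = 39.13 dB → 39.1 dB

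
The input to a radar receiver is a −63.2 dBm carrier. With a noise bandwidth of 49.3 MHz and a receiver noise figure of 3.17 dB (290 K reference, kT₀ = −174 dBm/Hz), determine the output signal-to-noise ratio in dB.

30.7 dB

Noise floor: N = −174 + 10 log₁₀(B) + NF
10 log₁₀(4.93×10⁷) = 76.93 dB
N = −174 + 76.93 + 3.17 = −93.90 dBm
SNR = P_sig − N = −63.2 − (−93.90) = 30.70 dB → 30.7 dB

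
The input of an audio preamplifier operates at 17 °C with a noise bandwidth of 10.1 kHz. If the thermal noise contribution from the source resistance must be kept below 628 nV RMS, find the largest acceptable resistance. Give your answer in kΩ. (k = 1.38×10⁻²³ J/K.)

T = 17 °C + 273.15 = 290.15 K
Johnson–Nyquist: V_n = √(4kTRB) ⇒ R = V_n² / (4kTB)
4kTB = 4 × 1.38×10⁻²³ × 290.15 × 1.01×10⁴ = 1.62×10⁻¹⁶
R = (6.28×10⁻⁷)² / 1.62×10⁻¹⁶ = 2.44×10³ Ω = 2.44 kΩ

2.44 kΩ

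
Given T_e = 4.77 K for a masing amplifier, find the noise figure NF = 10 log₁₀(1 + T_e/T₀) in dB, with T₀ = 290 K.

0.071 dB

F = 1 + T_e/T₀ = 1 + 4.77/290 = 1.01645
NF = 10 log₁₀(1.01645) = 0.071 dB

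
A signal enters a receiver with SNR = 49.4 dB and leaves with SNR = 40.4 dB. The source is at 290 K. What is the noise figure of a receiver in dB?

NF (dB) = SNR_in(dB) − SNR_out(dB) when the source is at T₀
NF = 49.4 − 40.4 = 9.0 dB

9.0 dB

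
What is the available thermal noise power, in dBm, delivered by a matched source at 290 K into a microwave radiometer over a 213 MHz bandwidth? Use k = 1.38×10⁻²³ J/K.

−90.7 dBm

P_n = kTB = 1.38×10⁻²³ × 290 × 2.13×10⁸ = 8.52×10⁻¹³ W
In dBm: 10 log₁₀(8.52×10⁻¹³ / 10⁻³) = −90.7 dBm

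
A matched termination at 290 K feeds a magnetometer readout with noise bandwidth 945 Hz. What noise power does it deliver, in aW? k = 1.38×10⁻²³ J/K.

P_n = kTB = 1.38×10⁻²³ × 290 × 9.45×10² = 3.78×10⁻¹⁸ W = 3.78 aW

3.78 aW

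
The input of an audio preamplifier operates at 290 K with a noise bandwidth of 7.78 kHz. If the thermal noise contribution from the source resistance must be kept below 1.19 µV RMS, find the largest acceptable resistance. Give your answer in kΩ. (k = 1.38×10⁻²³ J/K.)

Johnson–Nyquist: V_n = √(4kTRB) ⇒ R = V_n² / (4kTB)
4kTB = 4 × 1.38×10⁻²³ × 290 × 7.78×10³ = 1.25×10⁻¹⁶
R = (1.19×10⁻⁶)² / 1.25×10⁻¹⁶ = 1.14×10⁴ Ω = 11.4 kΩ

11.4 kΩ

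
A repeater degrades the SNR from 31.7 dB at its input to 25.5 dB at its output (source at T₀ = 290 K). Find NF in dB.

6.2 dB

NF (dB) = SNR_in(dB) − SNR_out(dB) when the source is at T₀
NF = 31.7 − 25.5 = 6.2 dB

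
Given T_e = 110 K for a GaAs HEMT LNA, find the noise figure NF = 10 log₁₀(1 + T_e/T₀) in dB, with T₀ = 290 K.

1.40 dB

F = 1 + T_e/T₀ = 1 + 110/290 = 1.37931
NF = 10 log₁₀(1.37931) = 1.40 dB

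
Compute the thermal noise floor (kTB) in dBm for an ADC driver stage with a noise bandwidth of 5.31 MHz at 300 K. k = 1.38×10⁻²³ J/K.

P_n = kTB = 1.38×10⁻²³ × 300 × 5.31×10⁶ = 2.20×10⁻¹⁴ W
In dBm: 10 log₁₀(2.20×10⁻¹⁴ / 10⁻³) = −106.6 dBm

−106.6 dBm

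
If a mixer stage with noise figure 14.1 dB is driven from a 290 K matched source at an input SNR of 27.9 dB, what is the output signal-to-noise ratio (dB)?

13.8 dB

By definition F = SNR_in/SNR_out, so in dB: SNR_out = SNR_in − NF
SNR_out = 27.9 − 14.1 = 13.8 dB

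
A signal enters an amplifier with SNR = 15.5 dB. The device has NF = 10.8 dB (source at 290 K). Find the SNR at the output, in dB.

4.7 dB

By definition F = SNR_in/SNR_out, so in dB: SNR_out = SNR_in − NF
SNR_out = 15.5 − 10.8 = 4.7 dB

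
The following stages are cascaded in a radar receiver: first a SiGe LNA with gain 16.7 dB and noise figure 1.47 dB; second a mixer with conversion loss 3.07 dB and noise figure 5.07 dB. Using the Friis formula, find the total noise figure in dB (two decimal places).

Convert to linear (a loss of L dB is a gain of −L dB): F_i = 10^(NF_i/10), G_i = 10^(G_i,dB/10)
  Stage 1: F_1 = 10^(1.47/10) = 1.403, G_1 = 10^(16.7/10) = 46.77
  Stage 2: F_2 = 10^(5.07/10) = 3.214, G_2 = 10^(−3.07/10) = 0.4932
Friis cascade:
  F = 1.403 + (3.214 − 1)/46.77 = 1.450
NF = 10 log₁₀(1.450) = 1.61 dB

1.61 dB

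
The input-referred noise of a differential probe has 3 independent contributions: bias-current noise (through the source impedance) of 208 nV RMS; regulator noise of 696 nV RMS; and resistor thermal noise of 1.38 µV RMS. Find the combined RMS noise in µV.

Uncorrelated sources add in power (mean-square): V_tot = √(ΣV_i²)
V_tot = √[(2.08×10⁻⁷)² + (6.96×10⁻⁷)² + (1.38×10⁻⁶)²] = 1.56×10⁻⁶ V = 1.56 µV

1.56 µV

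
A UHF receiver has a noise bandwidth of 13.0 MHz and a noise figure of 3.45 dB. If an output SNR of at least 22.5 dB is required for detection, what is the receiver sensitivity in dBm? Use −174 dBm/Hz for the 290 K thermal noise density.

Sensitivity = −174 + 10 log₁₀(B) + NF + SNR_min
= −174 + 71.14 + 3.45 + 22.5
= −76.91 dBm → −76.9 dBm

−76.9 dBm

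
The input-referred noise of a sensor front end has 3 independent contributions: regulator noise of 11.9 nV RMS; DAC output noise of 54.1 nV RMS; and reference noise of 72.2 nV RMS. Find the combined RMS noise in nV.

Uncorrelated sources add in power (mean-square): V_tot = √(ΣV_i²)
V_tot = √[(1.19×10⁻⁸)² + (5.41×10⁻⁸)² + (7.22×10⁻⁸)²] = 9.10×10⁻⁸ V = 91.0 nV

91.0 nV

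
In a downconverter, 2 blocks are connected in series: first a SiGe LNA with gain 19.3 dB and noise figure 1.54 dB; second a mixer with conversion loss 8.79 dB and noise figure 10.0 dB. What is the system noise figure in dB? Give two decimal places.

Convert to linear (a loss of L dB is a gain of −L dB): F_i = 10^(NF_i/10), G_i = 10^(G_i,dB/10)
  Stage 1: F_1 = 10^(1.54/10) = 1.426, G_1 = 10^(19.3/10) = 85.11
  Stage 2: F_2 = 10^(10.0/10) = 10.00, G_2 = 10^(−8.79/10) = 0.1321
Friis cascade:
  F = 1.426 + (10.00 − 1)/85.11 = 1.531
NF = 10 log₁₀(1.531) = 1.85 dB

1.85 dB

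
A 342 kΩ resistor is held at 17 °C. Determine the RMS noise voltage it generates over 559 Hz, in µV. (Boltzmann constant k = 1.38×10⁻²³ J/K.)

1.75 µV

T = 17 °C + 273.15 = 290.15 K
V_n = √(4kTRB)
4kTRB = 4 × 1.38×10⁻²³ × 290.15 × 3.42×10⁵ × 5.59×10² = 3.06×10⁻¹² V²
V_n = √(3.06×10⁻¹²) = 1.75×10⁻⁶ V = 1.75 µV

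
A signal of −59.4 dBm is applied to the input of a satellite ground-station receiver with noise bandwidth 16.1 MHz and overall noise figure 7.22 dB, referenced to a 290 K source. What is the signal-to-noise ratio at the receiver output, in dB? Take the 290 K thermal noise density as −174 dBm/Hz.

35.3 dB

Noise floor: N = −174 + 10 log₁₀(B) + NF
10 log₁₀(1.61×10⁷) = 72.07 dB
N = −174 + 72.07 + 7.22 = −94.71 dBm
SNR = P_sig − N = −59.4 − (−94.71) = 35.31 dB → 35.3 dB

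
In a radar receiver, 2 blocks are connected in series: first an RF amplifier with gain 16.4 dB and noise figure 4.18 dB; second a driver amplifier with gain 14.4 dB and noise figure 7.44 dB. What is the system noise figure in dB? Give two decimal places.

4.35 dB

Convert to linear (a loss of L dB is a gain of −L dB): F_i = 10^(NF_i/10), G_i = 10^(G_i,dB/10)
  Stage 1: F_1 = 10^(4.18/10) = 2.618, G_1 = 10^(16.4/10) = 43.65
  Stage 2: F_2 = 10^(7.44/10) = 5.546, G_2 = 10^(14.4/10) = 27.54
Friis cascade:
  F = 2.618 + (5.546 − 1)/43.65 = 2.722
NF = 10 log₁₀(2.722) = 4.35 dB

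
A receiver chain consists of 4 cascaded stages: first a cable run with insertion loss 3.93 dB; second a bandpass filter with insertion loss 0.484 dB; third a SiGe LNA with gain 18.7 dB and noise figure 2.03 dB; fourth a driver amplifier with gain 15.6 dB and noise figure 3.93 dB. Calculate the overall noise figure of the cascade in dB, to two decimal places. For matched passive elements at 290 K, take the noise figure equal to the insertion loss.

6.50 dB

Convert to linear (a loss of L dB is a gain of −L dB): F_i = 10^(NF_i/10), G_i = 10^(G_i,dB/10)
  Stage 1: F_1 = 10^(3.93/10) = 2.472, G_1 = 10^(−3.93/10) = 0.4046
  Stage 2: F_2 = 10^(0.484/10) = 1.118, G_2 = 10^(−0.484/10) = 0.8945
  Stage 3: F_3 = 10^(2.03/10) = 1.596, G_3 = 10^(18.7/10) = 74.13
  Stage 4: F_4 = 10^(3.93/10) = 2.472, G_4 = 10^(15.6/10) = 36.31
Friis cascade:
  F = 2.472 + (1.118 − 1)/0.4046 + (1.596 − 1)/0.3619 + (2.472 − 1)/26.83 = 4.464
NF = 10 log₁₀(4.464) = 6.50 dB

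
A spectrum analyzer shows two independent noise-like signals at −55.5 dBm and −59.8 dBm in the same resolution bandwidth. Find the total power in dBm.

−54.1 dBm

Convert to linear, add, convert back:
P₁ = 2.82×10⁻⁹ W, P₂ = 1.05×10⁻⁹ W
P_tot = 3.87×10⁻⁹ W → 10 log₁₀(P_tot / 10⁻³) = −54.1 dBm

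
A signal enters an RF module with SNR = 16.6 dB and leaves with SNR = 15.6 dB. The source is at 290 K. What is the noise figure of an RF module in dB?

1.0 dB

NF (dB) = SNR_in(dB) − SNR_out(dB) when the source is at T₀
NF = 16.6 − 15.6 = 1.0 dB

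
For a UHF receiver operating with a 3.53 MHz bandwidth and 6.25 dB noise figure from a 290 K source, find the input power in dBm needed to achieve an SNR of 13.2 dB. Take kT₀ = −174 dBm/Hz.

Sensitivity = −174 + 10 log₁₀(B) + NF + SNR_min
= −174 + 65.48 + 6.25 + 13.2
= −89.07 dBm → −89.1 dBm

−89.1 dBm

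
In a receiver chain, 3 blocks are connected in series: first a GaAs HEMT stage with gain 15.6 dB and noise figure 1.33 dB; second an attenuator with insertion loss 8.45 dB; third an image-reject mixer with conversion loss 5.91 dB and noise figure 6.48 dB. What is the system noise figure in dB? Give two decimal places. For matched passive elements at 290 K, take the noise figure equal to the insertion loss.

3.40 dB

Convert to linear (a loss of L dB is a gain of −L dB): F_i = 10^(NF_i/10), G_i = 10^(G_i,dB/10)
  Stage 1: F_1 = 10^(1.33/10) = 1.358, G_1 = 10^(15.6/10) = 36.31
  Stage 2: F_2 = 10^(8.45/10) = 6.998, G_2 = 10^(−8.45/10) = 0.1429
  Stage 3: F_3 = 10^(6.48/10) = 4.446, G_3 = 10^(−5.91/10) = 0.2564
Friis cascade:
  F = 1.358 + (6.998 − 1)/36.31 + (4.446 − 1)/5.188 = 2.188
NF = 10 log₁₀(2.188) = 3.40 dB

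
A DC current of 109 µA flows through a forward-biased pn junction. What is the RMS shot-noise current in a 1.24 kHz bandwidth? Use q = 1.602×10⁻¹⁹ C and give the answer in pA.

208 pA

I_n = √(2qI·B)
2qI·B = 2 × 1.602×10⁻¹⁹ × 1.09×10⁻⁴ × 1.24×10³ = 4.33×10⁻²⁰ A²
I_n = √(4.33×10⁻²⁰) = 2.08×10⁻¹⁰ A = 208 pA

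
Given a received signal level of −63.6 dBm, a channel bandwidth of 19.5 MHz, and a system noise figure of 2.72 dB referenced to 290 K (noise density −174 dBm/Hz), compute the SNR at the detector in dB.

34.8 dB

Noise floor: N = −174 + 10 log₁₀(B) + NF
10 log₁₀(1.95×10⁷) = 72.9 dB
N = −174 + 72.9 + 2.72 = −98.38 dBm
SNR = P_sig − N = −63.6 − (−98.38) = 34.78 dB → 34.8 dB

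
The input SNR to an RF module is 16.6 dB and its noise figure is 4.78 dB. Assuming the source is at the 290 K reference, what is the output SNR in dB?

By definition F = SNR_in/SNR_out, so in dB: SNR_out = SNR_in − NF
SNR_out = 16.6 − 4.78 = 11.82 dB

11.82 dB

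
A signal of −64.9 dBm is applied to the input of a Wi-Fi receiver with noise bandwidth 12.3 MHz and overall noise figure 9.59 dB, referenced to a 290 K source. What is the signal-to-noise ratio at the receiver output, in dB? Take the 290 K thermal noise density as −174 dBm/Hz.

28.6 dB

Noise floor: N = −174 + 10 log₁₀(B) + NF
10 log₁₀(1.23×10⁷) = 70.9 dB
N = −174 + 70.9 + 9.59 = −93.51 dBm
SNR = P_sig − N = −64.9 − (−93.51) = 28.61 dB → 28.6 dB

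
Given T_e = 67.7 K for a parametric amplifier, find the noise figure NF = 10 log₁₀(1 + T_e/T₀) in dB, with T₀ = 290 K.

F = 1 + T_e/T₀ = 1 + 67.7/290 = 1.23345
NF = 10 log₁₀(1.23345) = 0.911 dB

0.911 dB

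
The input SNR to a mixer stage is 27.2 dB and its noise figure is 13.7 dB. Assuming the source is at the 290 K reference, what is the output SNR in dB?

By definition F = SNR_in/SNR_out, so in dB: SNR_out = SNR_in − NF
SNR_out = 27.2 − 13.7 = 13.5 dB

13.5 dB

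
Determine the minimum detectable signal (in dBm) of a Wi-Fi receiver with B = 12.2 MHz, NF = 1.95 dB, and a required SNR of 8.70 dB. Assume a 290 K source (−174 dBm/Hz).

Sensitivity = −174 + 10 log₁₀(B) + NF + SNR_min
= −174 + 70.86 + 1.95 + 8.70
= −92.49 dBm → −92.5 dBm

−92.5 dBm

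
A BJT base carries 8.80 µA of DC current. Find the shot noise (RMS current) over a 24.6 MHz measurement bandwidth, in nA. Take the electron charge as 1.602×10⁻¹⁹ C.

8.33 nA

I_n = √(2qI·B)
2qI·B = 2 × 1.602×10⁻¹⁹ × 8.80×10⁻⁶ × 2.46×10⁷ = 6.94×10⁻¹⁷ A²
I_n = √(6.94×10⁻¹⁷) = 8.33×10⁻⁹ A = 8.33 nA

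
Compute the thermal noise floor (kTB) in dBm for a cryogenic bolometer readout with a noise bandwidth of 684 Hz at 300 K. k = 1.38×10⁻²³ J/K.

P_n = kTB = 1.38×10⁻²³ × 300 × 6.84×10² = 2.83×10⁻¹⁸ W
In dBm: 10 log₁₀(2.83×10⁻¹⁸ / 10⁻³) = −145.5 dBm

−145.5 dBm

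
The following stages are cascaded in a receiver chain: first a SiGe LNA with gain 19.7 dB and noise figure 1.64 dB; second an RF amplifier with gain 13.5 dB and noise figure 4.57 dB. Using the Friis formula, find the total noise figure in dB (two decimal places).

1.70 dB

Convert to linear (a loss of L dB is a gain of −L dB): F_i = 10^(NF_i/10), G_i = 10^(G_i,dB/10)
  Stage 1: F_1 = 10^(1.64/10) = 1.459, G_1 = 10^(19.7/10) = 93.33
  Stage 2: F_2 = 10^(4.57/10) = 2.864, G_2 = 10^(13.5/10) = 22.39
Friis cascade:
  F = 1.459 + (2.864 − 1)/93.33 = 1.479
NF = 10 log₁₀(1.479) = 1.70 dB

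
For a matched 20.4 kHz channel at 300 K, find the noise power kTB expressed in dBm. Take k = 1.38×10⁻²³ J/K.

−130.7 dBm

P_n = kTB = 1.38×10⁻²³ × 300 × 2.04×10⁴ = 8.45×10⁻¹⁷ W
In dBm: 10 log₁₀(8.45×10⁻¹⁷ / 10⁻³) = −130.7 dBm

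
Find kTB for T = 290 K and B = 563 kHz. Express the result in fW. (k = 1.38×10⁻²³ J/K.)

2.25 fW

P_n = kTB = 1.38×10⁻²³ × 290 × 5.63×10⁵ = 2.25×10⁻¹⁵ W = 2.25 fW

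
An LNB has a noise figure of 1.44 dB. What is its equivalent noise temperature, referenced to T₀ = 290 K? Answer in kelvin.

F = 10^(1.44/10) = 1.39316
T_e = (F − 1)·T₀ = (1.39316 − 1) × 290 = 114 K

114 K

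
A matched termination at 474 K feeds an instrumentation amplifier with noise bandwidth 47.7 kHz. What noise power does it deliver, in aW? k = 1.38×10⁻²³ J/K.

P_n = kTB = 1.38×10⁻²³ × 474 × 4.77×10⁴ = 3.12×10⁻¹⁶ W = 312 aW

312 aW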